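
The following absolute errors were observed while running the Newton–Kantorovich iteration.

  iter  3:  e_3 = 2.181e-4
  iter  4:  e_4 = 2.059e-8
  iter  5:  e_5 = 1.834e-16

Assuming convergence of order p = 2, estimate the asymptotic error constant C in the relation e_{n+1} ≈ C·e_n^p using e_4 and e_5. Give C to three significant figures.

C ≈ e_5 / e_4^2
  = 1.834e-16 / (2.059e-8)^2
  = 1.834e-16 / 4.23948e-16 ≈ 0.4326

0.433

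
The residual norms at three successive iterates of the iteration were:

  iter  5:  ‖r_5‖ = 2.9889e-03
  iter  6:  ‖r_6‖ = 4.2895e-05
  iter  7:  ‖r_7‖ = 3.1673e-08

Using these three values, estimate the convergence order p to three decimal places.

1.699

p ≈ ln(‖r_7‖/‖r_6‖) / ln(‖r_6‖/‖r_5‖)
  = ln(3.1673e-08/4.2895e-05) / ln(4.2895e-05/2.9889e-03)
  = ln(0.000738384) / ln(0.0143514)
  = -7.211047 / -4.243908 ≈ 1.699153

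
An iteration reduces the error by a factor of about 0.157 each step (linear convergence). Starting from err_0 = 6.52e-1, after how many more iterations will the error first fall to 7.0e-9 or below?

After k steps, err_k ≈ 6.52e-1·0.157^k.
Need 0.157^k ≤ 7.0e-9/6.52e-1 = 1.07362e-08.
k ≥ ln(1.07362e-08)/ln(0.157) = -18.3496/-1.85151 = 9.911.
Smallest integer k = 10.

10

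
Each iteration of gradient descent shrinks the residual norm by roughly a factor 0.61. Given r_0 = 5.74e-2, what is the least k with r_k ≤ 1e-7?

After k steps, r_k ≈ 5.74e-2·0.61^k.
Need 0.61^k ≤ 1e-7/5.74e-2 = 1.74216e-06.
k ≥ ln(1.74216e-06)/ln(0.61) = -13.2604/-0.49430 = 26.827.
Smallest integer k = 27.

27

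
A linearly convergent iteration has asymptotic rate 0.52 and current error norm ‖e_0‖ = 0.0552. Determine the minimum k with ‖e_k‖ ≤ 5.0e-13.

After k steps, ‖e_k‖ ≈ 0.0552·0.52^k.
Need 0.52^k ≤ 5.0e-13/0.0552 = 9.05797e-12.
k ≥ ln(9.05797e-12)/ln(0.52) = -25.4274/-0.65393 = 38.884.
Smallest integer k = 39.

39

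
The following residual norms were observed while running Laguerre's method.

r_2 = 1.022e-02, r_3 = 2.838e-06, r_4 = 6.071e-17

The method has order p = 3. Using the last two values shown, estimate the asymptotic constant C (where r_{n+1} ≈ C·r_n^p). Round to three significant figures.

C ≈ r_4 / r_3^3
  = 6.071e-17 / (2.838e-06)^3
  = 6.071e-17 / 2.28579e-17 ≈ 2.656

2.66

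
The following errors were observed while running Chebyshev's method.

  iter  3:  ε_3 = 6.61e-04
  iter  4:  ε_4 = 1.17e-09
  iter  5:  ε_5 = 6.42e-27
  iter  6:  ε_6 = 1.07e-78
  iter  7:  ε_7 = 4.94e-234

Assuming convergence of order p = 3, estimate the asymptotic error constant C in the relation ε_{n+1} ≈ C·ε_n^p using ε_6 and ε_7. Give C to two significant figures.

4.0

C ≈ ε_7 / ε_6^3
  = 4.94e-234 / (1.07e-78)^3
  = 4.94e-234 / 1.22504e-234 ≈ 4.0325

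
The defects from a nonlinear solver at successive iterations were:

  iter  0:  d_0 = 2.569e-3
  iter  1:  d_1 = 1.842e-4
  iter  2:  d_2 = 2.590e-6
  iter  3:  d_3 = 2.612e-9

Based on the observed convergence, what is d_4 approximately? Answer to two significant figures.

First estimate the order: p ≈ ln(d_3/d_2) / ln(d_2/d_1) = ln(2.612e-9/2.590e-6)/ln(2.590e-6/1.842e-4) = ln(0.00100849)/ln(0.0140608) ≈ 1.6179.
Then d_4 ≈ d_3·(d_3/d_2)^p = 2.612e-9·(0.00100849)^1.6179 = 2.612e-9·1.41984e-05 ≈ 3.709e-14.

3.7e-14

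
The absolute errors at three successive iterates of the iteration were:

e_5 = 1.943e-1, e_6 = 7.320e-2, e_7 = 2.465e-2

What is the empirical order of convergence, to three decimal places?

1.115

p ≈ ln(e_7/e_6) / ln(e_6/e_5)
  = ln(2.465e-2/7.320e-2) / ln(7.320e-2/1.943e-1)
  = ln(0.336749) / ln(0.376737)
  = -1.088417 / -0.976208 ≈ 1.114944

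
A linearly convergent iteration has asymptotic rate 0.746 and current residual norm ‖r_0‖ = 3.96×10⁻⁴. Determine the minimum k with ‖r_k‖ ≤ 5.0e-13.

70

After k steps, ‖r_k‖ ≈ 3.96×10⁻⁴·0.746^k.
Need 0.746^k ≤ 5.0e-13/3.96×10⁻⁴ = 1.26263e-09.
k ≥ ln(1.26263e-09)/ln(0.746) = -20.4901/-0.29303 = 69.925.
Smallest integer k = 70.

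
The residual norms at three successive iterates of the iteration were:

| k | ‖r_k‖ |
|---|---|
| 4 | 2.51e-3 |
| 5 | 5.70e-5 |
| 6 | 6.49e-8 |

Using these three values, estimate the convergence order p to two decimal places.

p ≈ ln(‖r_6‖/‖r_5‖) / ln(‖r_5‖/‖r_4‖)
  = ln(6.49e-8/5.70e-5) / ln(5.70e-5/2.51e-3)
  = ln(0.0011386) / ln(0.0227092)
  = -6.77796 / -3.78499 ≈ 1.79075

1.79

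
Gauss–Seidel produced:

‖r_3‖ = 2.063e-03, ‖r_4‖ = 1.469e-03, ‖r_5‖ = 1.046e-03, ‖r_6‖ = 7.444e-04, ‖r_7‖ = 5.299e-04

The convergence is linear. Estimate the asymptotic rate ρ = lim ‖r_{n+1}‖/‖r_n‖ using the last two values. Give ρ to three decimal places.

0.712

ρ ≈ ‖r_7‖/‖r_6‖ = 5.299e-04/7.444e-04 = 0.71185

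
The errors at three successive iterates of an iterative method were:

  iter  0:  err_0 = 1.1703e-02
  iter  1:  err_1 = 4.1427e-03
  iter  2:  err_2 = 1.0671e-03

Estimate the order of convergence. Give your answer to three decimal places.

p ≈ ln(err_2/err_1) / ln(err_1/err_0)
  = ln(1.0671e-03/4.1427e-03) / ln(4.1427e-03/1.1703e-02)
  = ln(0.257586) / ln(0.353986)
  = -1.356402 / -1.038498 ≈ 1.306119

1.306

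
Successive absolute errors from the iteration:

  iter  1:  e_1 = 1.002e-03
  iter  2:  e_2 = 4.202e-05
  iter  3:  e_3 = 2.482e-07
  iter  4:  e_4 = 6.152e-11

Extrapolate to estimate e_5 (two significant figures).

First estimate the order: p ≈ ln(e_4/e_3) / ln(e_3/e_2) = ln(6.152e-11/2.482e-07)/ln(2.482e-07/4.202e-05) = ln(0.000247865)/ln(0.00590671) ≈ 1.6179.
Then e_5 ≈ e_4·(e_4/e_3)^p = 6.152e-11·(0.000247865)^1.6179 = 6.152e-11·1.46623e-06 ≈ 9.02e-17.

9.0e-17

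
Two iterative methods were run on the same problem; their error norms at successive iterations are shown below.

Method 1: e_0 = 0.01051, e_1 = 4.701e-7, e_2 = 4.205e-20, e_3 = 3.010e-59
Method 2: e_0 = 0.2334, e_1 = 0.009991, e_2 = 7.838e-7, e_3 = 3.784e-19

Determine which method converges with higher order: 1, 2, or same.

same

Method 1: p ≈ ln(3.010e-59/4.205e-20)/ln(4.205e-20/4.701e-7) ≈ 3.00.
Method 2: p ≈ ln(3.784e-19/7.838e-7)/ln(7.838e-7/0.009991) ≈ 3.00.
Both orders ≈ 3.0 — effectively the same.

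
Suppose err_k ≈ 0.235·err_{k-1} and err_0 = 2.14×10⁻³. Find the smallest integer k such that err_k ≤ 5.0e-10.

After k steps, err_k ≈ 2.14×10⁻³·0.235^k.
Need 0.235^k ≤ 5.0e-10/2.14×10⁻³ = 2.33645e-07.
k ≥ ln(2.33645e-07)/ln(0.235) = -15.2695/-1.44817 = 10.544.
Smallest integer k = 11.

11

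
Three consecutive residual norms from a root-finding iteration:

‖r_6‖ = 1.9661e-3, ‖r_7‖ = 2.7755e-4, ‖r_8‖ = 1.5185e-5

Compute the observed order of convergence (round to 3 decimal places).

p ≈ ln(‖r_8‖/‖r_7‖) / ln(‖r_7‖/‖r_6‖)
  = ln(1.5185e-5/2.7755e-4) / ln(2.7755e-4/1.9661e-3)
  = ln(0.0547109) / ln(0.141168)
  = -2.905692 / -1.957805 ≈ 1.484158

1.484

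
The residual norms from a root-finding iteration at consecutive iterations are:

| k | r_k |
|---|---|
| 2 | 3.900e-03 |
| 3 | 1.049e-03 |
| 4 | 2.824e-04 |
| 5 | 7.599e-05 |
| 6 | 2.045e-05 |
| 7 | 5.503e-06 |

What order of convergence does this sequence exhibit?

1

Consecutive ratios: r_7/r_6 = 5.503e-06/2.045e-05 = 0.269095, r_6/r_5 = 2.045e-05/7.599e-05 = 0.269114.
p ≈ ln(0.269095)/ln(0.269114) = -1.3127/-1.3126 ≈ 1.00.
So the convergence is linear (order 1).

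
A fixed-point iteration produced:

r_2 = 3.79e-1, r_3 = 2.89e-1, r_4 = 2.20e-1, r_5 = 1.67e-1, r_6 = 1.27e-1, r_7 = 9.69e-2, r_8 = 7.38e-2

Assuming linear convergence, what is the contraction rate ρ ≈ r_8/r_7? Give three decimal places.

0.762

ρ ≈ r_8/r_7 = 7.38e-2/9.69e-2 = 0.76161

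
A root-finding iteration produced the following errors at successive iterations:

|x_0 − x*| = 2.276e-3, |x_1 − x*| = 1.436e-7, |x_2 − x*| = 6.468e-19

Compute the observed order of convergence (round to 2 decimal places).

p ≈ ln(|x_2 − x*|/|x_1 − x*|) / ln(|x_1 − x*|/|x_0 − x*|)
  = ln(6.468e-19/1.436e-7) / ln(1.436e-7/2.276e-3)
  = ln(4.50418e-12) / ln(6.30931e-05)
  = -26.12602 / -9.67090 ≈ 2.70151

2.70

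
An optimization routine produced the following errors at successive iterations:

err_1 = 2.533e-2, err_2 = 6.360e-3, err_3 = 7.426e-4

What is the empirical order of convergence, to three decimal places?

p ≈ ln(err_3/err_2) / ln(err_2/err_1)
  = ln(7.426e-4/6.360e-3) / ln(6.360e-3/2.533e-2)
  = ln(0.116761) / ln(0.251086)
  = -2.147626 / -1.381960 ≈ 1.554044

1.554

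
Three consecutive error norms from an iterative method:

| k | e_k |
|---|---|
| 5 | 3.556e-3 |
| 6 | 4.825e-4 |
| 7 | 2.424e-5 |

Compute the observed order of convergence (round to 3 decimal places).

p ≈ ln(e_7/e_6) / ln(e_6/e_5)
  = ln(2.424e-5/4.825e-4) / ln(4.825e-4/3.556e-3)
  = ln(0.0502383) / ln(0.135686)
  = -2.990978 / -1.997412 ≈ 1.497427

1.497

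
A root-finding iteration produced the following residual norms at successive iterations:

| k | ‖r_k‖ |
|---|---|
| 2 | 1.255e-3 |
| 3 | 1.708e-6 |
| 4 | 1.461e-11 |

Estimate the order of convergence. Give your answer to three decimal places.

p ≈ ln(‖r_4‖/‖r_3‖) / ln(‖r_3‖/‖r_2‖)
  = ln(1.461e-11/1.708e-6) / ln(1.708e-6/1.255e-3)
  = ln(8.55386e-06) / ln(0.00136096)
  = -11.669128 / -6.599565 ≈ 1.768166

1.768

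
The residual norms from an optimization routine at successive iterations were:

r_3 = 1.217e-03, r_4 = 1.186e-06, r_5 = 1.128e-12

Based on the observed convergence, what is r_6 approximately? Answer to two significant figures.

First estimate the order: p ≈ ln(r_5/r_4) / ln(r_4/r_3) = ln(1.128e-12/1.186e-06)/ln(1.186e-06/1.217e-03) = ln(9.51096e-07)/ln(0.000974528) ≈ 1.9998.
Then r_6 ≈ r_5·(r_5/r_4)^p = 1.128e-12·(9.51096e-07)^1.9998 = 1.128e-12·9.07096e-13 ≈ 1.023e-24.

1.0e-24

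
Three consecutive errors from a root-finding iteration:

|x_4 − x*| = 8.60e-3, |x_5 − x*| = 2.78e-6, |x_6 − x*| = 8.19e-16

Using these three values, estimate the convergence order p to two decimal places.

p ≈ ln(|x_6 − x*|/|x_5 − x*|) / ln(|x_5 − x*|/|x_4 − x*|)
  = ln(8.19e-16/2.78e-6) / ln(2.78e-6/8.60e-3)
  = ln(2.94604e-10) / ln(0.000323256)
  = -21.94539 / -8.03707 ≈ 2.73052

2.73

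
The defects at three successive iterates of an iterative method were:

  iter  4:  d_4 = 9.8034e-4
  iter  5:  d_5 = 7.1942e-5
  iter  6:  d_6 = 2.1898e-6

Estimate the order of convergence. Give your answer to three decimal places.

1.337

p ≈ ln(d_6/d_5) / ln(d_5/d_4)
  = ln(2.1898e-6/7.1942e-5) / ln(7.1942e-5/9.8034e-4)
  = ln(0.0304384) / ln(0.0733847)
  = -3.492050 / -2.612040 ≈ 1.336905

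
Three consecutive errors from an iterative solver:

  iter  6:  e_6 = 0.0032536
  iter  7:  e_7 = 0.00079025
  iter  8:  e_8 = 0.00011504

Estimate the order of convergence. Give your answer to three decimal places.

p ≈ ln(e_8/e_7) / ln(e_7/e_6)
  = ln(0.00011504/0.00079025) / ln(0.00079025/0.0032536)
  = ln(0.145574) / ln(0.242885)
  = -1.927071 / -1.415167 ≈ 1.361727

1.362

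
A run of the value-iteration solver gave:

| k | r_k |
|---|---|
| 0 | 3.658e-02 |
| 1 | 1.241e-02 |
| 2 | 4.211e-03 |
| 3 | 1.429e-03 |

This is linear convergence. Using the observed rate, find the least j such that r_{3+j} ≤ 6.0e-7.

Rate ρ ≈ r_3/r_2 = 1.429e-03/4.211e-03 = 0.3393.
After j more steps, r_{3+j} ≈ 1.429e-03·ρ^j; need ρ^j ≤ 6.0e-7/1.429e-03 = 0.000419874.
j ≥ ln(0.000419874)/ln(0.3393) = -7.7756/-1.08087 = 7.194.
So 8 more iterations are needed.

8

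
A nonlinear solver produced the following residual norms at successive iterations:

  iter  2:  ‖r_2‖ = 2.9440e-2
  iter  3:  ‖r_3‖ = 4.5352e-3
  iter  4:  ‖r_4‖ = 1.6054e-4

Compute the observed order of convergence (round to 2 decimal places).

p ≈ ln(‖r_4‖/‖r_3‖) / ln(‖r_3‖/‖r_2‖)
  = ln(1.6054e-4/4.5352e-3) / ln(4.5352e-3/2.9440e-2)
  = ln(0.0353987) / ln(0.154049)
  = -3.34108 / -1.87048 ≈ 1.78622

1.79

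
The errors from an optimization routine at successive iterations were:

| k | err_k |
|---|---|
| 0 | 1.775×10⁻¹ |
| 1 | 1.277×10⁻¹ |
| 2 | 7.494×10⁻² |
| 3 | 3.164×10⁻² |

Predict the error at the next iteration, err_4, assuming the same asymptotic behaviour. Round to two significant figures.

7.8e-3

First estimate the order: p ≈ ln(err_3/err_2) / ln(err_2/err_1) = ln(3.164×10⁻²/7.494×10⁻²)/ln(7.494×10⁻²/1.277×10⁻¹) = ln(0.422204)/ln(0.586844) ≈ 1.6178.
Then err_4 ≈ err_3·(err_3/err_2)^p = 3.164×10⁻²·(0.422204)^1.6178 = 3.164×10⁻²·0.247839 ≈ 0.007842.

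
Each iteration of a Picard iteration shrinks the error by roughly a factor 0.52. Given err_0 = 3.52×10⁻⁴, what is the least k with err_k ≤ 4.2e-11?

After k steps, err_k ≈ 3.52×10⁻⁴·0.52^k.
Need 0.52^k ≤ 4.2e-11/3.52×10⁻⁴ = 1.19318e-07.
k ≥ ln(1.19318e-07)/ln(0.52) = -15.9415/-0.65393 = 24.378.
Smallest integer k = 25.

25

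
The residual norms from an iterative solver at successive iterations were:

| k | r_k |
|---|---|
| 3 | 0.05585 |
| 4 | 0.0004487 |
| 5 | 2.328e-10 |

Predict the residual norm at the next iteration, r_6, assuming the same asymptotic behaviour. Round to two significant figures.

3.3e-29

First estimate the order: p ≈ ln(r_5/r_4) / ln(r_4/r_3) = ln(2.328e-10/0.0004487)/ln(0.0004487/0.05585) = ln(5.18832e-07)/ln(0.00803402) ≈ 2.9999.
Then r_6 ≈ r_5·(r_5/r_4)^p = 2.328e-10·(5.18832e-07)^2.9999 = 2.328e-10·1.39865e-19 ≈ 3.256e-29.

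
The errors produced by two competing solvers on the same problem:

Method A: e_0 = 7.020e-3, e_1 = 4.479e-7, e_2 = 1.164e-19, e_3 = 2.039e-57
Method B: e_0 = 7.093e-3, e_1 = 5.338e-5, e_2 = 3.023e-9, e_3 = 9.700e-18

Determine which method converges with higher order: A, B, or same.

A

Method A: p ≈ ln(2.039e-57/1.164e-19)/ln(1.164e-19/4.479e-7) ≈ 3.00.
Method B: p ≈ ln(9.700e-18/3.023e-9)/ln(3.023e-9/5.338e-5) ≈ 2.00.
Method A has the higher order (≈3.0 vs ≈2.0).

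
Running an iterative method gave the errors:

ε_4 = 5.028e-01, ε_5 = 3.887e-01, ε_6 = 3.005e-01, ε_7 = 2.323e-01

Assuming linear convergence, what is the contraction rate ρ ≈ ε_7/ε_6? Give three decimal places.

ρ ≈ ε_7/ε_6 = 2.323e-01/3.005e-01 = 0.77304

0.773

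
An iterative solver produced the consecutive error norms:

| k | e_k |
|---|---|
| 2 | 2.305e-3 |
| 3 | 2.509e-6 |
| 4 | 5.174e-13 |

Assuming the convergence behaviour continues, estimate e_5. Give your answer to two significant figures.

4.3e-28

First estimate the order: p ≈ ln(e_4/e_3) / ln(e_3/e_2) = ln(5.174e-13/2.509e-6)/ln(2.509e-6/2.305e-3) = ln(2.06218e-07)/ln(0.0010885) ≈ 2.2563.
Then e_5 ≈ e_4·(e_4/e_3)^p = 5.174e-13·(2.06218e-07)^2.2563 = 5.174e-13·8.2246e-16 ≈ 4.255e-28.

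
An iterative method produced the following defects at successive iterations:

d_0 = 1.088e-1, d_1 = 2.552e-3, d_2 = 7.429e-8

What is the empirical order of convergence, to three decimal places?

2.783

p ≈ ln(d_2/d_1) / ln(d_1/d_0)
  = ln(7.429e-8/2.552e-3) / ln(2.552e-3/1.088e-1)
  = ln(2.91105e-05) / ln(0.0234559)
  = -10.444412 / -3.752633 ≈ 2.783222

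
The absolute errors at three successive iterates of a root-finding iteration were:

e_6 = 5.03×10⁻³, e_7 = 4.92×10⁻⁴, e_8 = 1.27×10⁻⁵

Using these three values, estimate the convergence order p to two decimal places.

1.57

p ≈ ln(e_8/e_7) / ln(e_7/e_6)
  = ln(1.27×10⁻⁵/4.92×10⁻⁴) / ln(4.92×10⁻⁴/5.03×10⁻³)
  = ln(0.025813) / ln(0.0978131)
  = -3.65688 / -2.32470 ≈ 1.57305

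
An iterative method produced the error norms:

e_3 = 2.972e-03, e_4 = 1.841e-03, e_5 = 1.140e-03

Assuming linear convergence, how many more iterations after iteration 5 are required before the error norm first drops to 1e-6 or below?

Rate ρ ≈ e_5/e_4 = 1.140e-03/1.841e-03 = 0.6192.
After j more steps, e_{5+j} ≈ 1.140e-03·ρ^j; need ρ^j ≤ 1e-6/1.140e-03 = 0.000877193.
j ≥ ln(0.000877193)/ln(0.6192) = -7.0388/-0.47933 = 14.685.
So 15 more iterations are needed.

15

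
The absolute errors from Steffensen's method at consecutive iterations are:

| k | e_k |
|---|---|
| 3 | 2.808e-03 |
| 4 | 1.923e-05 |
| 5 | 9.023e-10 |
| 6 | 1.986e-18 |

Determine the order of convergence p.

Consecutive ratios: e_6/e_5 = 1.986e-18/9.023e-10 = 2.20104e-09, e_5/e_4 = 9.023e-10/1.923e-05 = 4.69215e-05.
p ≈ ln(2.20104e-09)/ln(4.69215e-05) = -19.9343/-9.9670 ≈ 2.00.
So the convergence is quadratic (order 2).

2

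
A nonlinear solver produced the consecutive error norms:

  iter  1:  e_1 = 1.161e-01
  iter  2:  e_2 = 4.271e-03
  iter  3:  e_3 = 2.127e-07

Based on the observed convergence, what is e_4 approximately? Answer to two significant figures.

2.6e-20

First estimate the order: p ≈ ln(e_3/e_2) / ln(e_2/e_1) = ln(2.127e-07/4.271e-03)/ln(4.271e-03/1.161e-01) = ln(4.9801e-05)/ln(0.0367873) ≈ 2.9999.
Then e_4 ≈ e_3·(e_3/e_2)^p = 2.127e-07·(4.9801e-05)^2.9999 = 2.127e-07·1.23636e-13 ≈ 2.63e-20.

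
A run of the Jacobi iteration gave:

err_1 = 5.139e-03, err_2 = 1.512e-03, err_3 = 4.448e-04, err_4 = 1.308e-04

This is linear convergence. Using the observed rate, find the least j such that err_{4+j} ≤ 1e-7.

6

Rate ρ ≈ err_4/err_3 = 1.308e-04/4.448e-04 = 0.2941.
After j more steps, err_{4+j} ≈ 1.308e-04·ρ^j; need ρ^j ≤ 1e-7/1.308e-04 = 0.000764526.
j ≥ ln(0.000764526)/ln(0.2941) = -7.1763/-1.22384 = 5.864.
So 6 more iterations are needed.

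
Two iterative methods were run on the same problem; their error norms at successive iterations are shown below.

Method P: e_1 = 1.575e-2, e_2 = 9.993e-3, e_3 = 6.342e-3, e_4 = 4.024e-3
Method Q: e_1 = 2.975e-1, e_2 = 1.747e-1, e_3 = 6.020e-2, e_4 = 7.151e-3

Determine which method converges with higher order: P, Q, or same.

Method P: p ≈ ln(4.024e-3/6.342e-3)/ln(6.342e-3/9.993e-3) ≈ 1.00.
Method Q: p ≈ ln(7.151e-3/6.020e-2)/ln(6.020e-2/1.747e-1) ≈ 2.00.
Method Q has the higher order (≈2.0 vs ≈1.0).

Q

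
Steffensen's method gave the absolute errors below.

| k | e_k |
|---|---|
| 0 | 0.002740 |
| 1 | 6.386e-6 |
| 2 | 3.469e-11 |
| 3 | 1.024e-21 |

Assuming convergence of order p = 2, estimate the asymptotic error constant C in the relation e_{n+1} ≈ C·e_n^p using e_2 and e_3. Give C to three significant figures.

C ≈ e_3 / e_2^2
  = 1.024e-21 / (3.469e-11)^2
  = 1.024e-21 / 1.2034e-21 ≈ 0.85093

0.851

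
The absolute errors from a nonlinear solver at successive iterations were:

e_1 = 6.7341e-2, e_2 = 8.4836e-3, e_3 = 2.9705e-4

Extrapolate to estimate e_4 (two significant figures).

1.3e-6

First estimate the order: p ≈ ln(e_3/e_2) / ln(e_2/e_1) = ln(2.9705e-4/8.4836e-3)/ln(8.4836e-3/6.7341e-2) = ln(0.0350146)/ln(0.12598) ≈ 1.6180.
Then e_4 ≈ e_3·(e_3/e_2)^p = 2.9705e-4·(0.0350146)^1.6180 = 2.9705e-4·0.00441159 ≈ 1.31e-06.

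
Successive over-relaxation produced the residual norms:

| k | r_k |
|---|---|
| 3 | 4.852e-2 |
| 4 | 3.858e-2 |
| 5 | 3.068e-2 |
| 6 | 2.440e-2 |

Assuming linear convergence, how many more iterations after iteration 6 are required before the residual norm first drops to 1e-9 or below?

Rate ρ ≈ r_6/r_5 = 2.440e-2/3.068e-2 = 0.7953.
After j more steps, r_{6+j} ≈ 2.440e-2·ρ^j; need ρ^j ≤ 1e-9/2.440e-2 = 4.09836e-08.
j ≥ ln(4.09836e-08)/ln(0.7953) = -17.0101/-0.22904 = 74.267.
So 75 more iterations are needed.

75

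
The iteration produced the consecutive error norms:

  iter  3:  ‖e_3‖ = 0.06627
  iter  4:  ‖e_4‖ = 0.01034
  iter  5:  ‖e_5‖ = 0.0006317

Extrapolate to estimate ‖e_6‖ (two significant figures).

9.4e-6

First estimate the order: p ≈ ln(‖e_5‖/‖e_4‖) / ln(‖e_4‖/‖e_3‖) = ln(0.0006317/0.01034)/ln(0.01034/0.06627) = ln(0.0610928)/ln(0.156028) ≈ 1.5047.
Then ‖e_6‖ ≈ ‖e_5‖·(‖e_5‖/‖e_4‖)^p = 0.0006317·(0.0610928)^1.5047 = 0.0006317·0.0149032 ≈ 9.414e-06.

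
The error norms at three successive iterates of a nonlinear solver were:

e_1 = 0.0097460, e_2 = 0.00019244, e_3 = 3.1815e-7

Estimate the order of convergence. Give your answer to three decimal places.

1.632

p ≈ ln(e_3/e_2) / ln(e_2/e_1)
  = ln(3.1815e-7/0.00019244) / ln(0.00019244/0.0097460)
  = ln(0.00165324) / ln(0.0197455)
  = -6.405018 / -3.924830 ≈ 1.631922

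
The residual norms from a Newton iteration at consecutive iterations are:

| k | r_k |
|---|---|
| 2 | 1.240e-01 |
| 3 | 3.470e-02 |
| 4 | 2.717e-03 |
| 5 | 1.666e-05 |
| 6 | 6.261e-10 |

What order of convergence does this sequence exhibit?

2

Consecutive ratios: r_6/r_5 = 6.261e-10/1.666e-05 = 3.7581e-05, r_5/r_4 = 1.666e-05/2.717e-03 = 0.00613176.
p ≈ ln(3.7581e-05)/ln(0.00613176) = -10.1890/-5.0943 ≈ 2.00.
So the convergence is quadratic (order 2).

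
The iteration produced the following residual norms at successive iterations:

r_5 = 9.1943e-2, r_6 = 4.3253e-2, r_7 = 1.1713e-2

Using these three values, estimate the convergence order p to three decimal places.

1.732

p ≈ ln(r_7/r_6) / ln(r_6/r_5)
  = ln(1.1713e-2/4.3253e-2) / ln(4.3253e-2/9.1943e-2)
  = ln(0.270802) / ln(0.470433)
  = -1.306367 / -0.754102 ≈ 1.732348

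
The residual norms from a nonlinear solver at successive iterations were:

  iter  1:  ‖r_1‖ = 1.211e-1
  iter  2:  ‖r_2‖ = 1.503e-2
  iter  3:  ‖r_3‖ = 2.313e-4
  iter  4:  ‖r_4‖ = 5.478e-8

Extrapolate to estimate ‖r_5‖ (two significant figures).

First estimate the order: p ≈ ln(‖r_4‖/‖r_3‖) / ln(‖r_3‖/‖r_2‖) = ln(5.478e-8/2.313e-4)/ln(2.313e-4/1.503e-2) = ln(0.000236835)/ln(0.0153892) ≈ 2.0000.
Then ‖r_5‖ ≈ ‖r_4‖·(‖r_4‖/‖r_3‖)^p = 5.478e-8·(0.000236835)^2.0000 = 5.478e-8·5.60908e-08 ≈ 3.073e-15.

3.1e-15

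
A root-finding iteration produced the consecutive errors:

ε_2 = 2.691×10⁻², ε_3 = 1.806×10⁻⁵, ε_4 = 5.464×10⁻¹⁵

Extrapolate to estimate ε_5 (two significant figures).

First estimate the order: p ≈ ln(ε_4/ε_3) / ln(ε_3/ε_2) = ln(5.464×10⁻¹⁵/1.806×10⁻⁵)/ln(1.806×10⁻⁵/2.691×10⁻²) = ln(3.02547e-10)/ln(0.000671126) ≈ 2.9999.
Then ε_5 ≈ ε_4·(ε_4/ε_3)^p = 5.464×10⁻¹⁵·(3.02547e-10)^2.9999 = 5.464×10⁻¹⁵·2.77543e-29 ≈ 1.516e-43.

1.5e-43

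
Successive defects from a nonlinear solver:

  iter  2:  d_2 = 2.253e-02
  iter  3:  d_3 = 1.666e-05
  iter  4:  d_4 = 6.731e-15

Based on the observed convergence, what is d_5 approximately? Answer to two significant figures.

First estimate the order: p ≈ ln(d_4/d_3) / ln(d_3/d_2) = ln(6.731e-15/1.666e-05)/ln(1.666e-05/2.253e-02) = ln(4.04022e-10)/ln(0.000739458) ≈ 3.0001.
Then d_5 ≈ d_4·(d_4/d_3)^p = 6.731e-15·(4.04022e-10)^3.0001 = 6.731e-15·6.58075e-29 ≈ 4.43e-43.

4.4e-43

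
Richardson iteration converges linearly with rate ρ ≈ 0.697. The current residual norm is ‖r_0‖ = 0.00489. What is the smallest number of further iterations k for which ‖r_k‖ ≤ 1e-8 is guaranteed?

After k steps, ‖r_k‖ ≈ 0.00489·0.697^k.
Need 0.697^k ≤ 1e-8/0.00489 = 2.04499e-06.
k ≥ ln(2.04499e-06)/ln(0.697) = -13.1001/-0.36097 = 36.291.
Smallest integer k = 37.

37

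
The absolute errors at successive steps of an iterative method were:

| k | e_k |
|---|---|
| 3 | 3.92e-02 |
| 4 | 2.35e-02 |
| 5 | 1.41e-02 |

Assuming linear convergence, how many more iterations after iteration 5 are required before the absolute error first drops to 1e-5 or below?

Rate ρ ≈ e_5/e_4 = 1.41e-02/2.35e-02 = 0.6000.
After j more steps, e_{5+j} ≈ 1.41e-02·ρ^j; need ρ^j ≤ 1e-5/1.41e-02 = 0.00070922.
j ≥ ln(0.00070922)/ln(0.6000) = -7.2513/-0.51083 = 14.195.
So 15 more iterations are needed.

15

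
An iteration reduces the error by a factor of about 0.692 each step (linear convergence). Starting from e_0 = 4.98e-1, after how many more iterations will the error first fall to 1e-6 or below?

After k steps, e_k ≈ 4.98e-1·0.692^k.
Need 0.692^k ≤ 1e-6/4.98e-1 = 2.00803e-06.
k ≥ ln(2.00803e-06)/ln(0.692) = -13.1184/-0.36817 = 35.631.
Smallest integer k = 36.

36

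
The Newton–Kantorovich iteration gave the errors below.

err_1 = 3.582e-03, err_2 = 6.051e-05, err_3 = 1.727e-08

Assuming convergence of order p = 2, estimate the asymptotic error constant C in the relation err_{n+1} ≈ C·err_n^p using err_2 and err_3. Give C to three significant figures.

4.72

C ≈ err_3 / err_2^2
  = 1.727e-08 / (6.051e-05)^2
  = 1.727e-08 / 3.66146e-09 ≈ 4.7167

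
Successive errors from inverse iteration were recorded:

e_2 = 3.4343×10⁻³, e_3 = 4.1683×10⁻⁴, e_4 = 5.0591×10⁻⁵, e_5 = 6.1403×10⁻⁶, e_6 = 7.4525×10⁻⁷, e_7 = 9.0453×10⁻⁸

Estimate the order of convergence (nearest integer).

1

Consecutive ratios: e_7/e_6 = 9.0453×10⁻⁸/7.4525×10⁻⁷ = 0.121373, e_6/e_5 = 7.4525×10⁻⁷/6.1403×10⁻⁶ = 0.12137.
p ≈ ln(0.121373)/ln(0.12137) = -2.1089/-2.1089 ≈ 1.00.
So the convergence is linear (order 1).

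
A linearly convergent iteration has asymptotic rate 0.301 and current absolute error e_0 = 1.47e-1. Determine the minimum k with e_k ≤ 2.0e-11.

19

After k steps, e_k ≈ 1.47e-1·0.301^k.
Need 0.301^k ≤ 2.0e-11/1.47e-1 = 1.36054e-10.
k ≥ ln(1.36054e-10)/ln(0.301) = -22.7180/-1.20065 = 18.921.
Smallest integer k = 19.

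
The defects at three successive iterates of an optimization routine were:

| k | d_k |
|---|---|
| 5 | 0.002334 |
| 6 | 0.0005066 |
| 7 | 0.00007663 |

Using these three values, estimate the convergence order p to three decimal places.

1.236

p ≈ ln(d_7/d_6) / ln(d_6/d_5)
  = ln(0.00007663/0.0005066) / ln(0.0005066/0.002334)
  = ln(0.151263) / ln(0.217052)
  = -1.888735 / -1.527618 ≈ 1.236392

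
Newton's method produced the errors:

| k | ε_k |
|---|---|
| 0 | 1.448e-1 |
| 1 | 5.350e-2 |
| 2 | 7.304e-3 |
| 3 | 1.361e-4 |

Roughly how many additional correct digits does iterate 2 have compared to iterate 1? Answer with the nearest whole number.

Digits gained ≈ log₁₀(ε_1/ε_2) = log₁₀(5.350e-2/7.304e-3) = log₁₀(7.32475) ≈ 0.865.

1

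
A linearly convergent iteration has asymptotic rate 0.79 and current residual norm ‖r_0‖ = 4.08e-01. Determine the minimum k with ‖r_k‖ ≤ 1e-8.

After k steps, ‖r_k‖ ≈ 4.08e-01·0.79^k.
Need 0.79^k ≤ 1e-8/4.08e-01 = 2.45098e-08.
k ≥ ln(2.45098e-08)/ln(0.79) = -17.5242/-0.23572 = 74.343.
Smallest integer k = 75.

75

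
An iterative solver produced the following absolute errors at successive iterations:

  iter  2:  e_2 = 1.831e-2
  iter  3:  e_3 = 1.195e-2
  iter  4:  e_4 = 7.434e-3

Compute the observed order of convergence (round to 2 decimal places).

1.11

p ≈ ln(e_4/e_3) / ln(e_3/e_2)
  = ln(7.434e-3/1.195e-2) / ln(1.195e-2/1.831e-2)
  = ln(0.622092) / ln(0.652649)
  = -0.47467 / -0.42672 ≈ 1.11237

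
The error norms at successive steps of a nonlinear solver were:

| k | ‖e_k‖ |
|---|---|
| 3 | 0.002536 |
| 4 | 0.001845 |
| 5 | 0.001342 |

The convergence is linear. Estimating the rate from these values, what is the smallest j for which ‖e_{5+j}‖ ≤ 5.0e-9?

40

Rate ρ ≈ ‖e_5‖/‖e_4‖ = 0.001342/0.001845 = 0.7274.
After j more steps, ‖e_{5+j}‖ ≈ 0.001342·ρ^j; need ρ^j ≤ 5.0e-9/0.001342 = 3.72578e-06.
j ≥ ln(3.72578e-06)/ln(0.7274) = -12.5002/-0.31828 = 39.274.
So 40 more iterations are needed.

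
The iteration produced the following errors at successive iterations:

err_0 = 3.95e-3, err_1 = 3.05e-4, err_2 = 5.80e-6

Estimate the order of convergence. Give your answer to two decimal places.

1.55

p ≈ ln(err_2/err_1) / ln(err_1/err_0)
  = ln(5.80e-6/3.05e-4) / ln(3.05e-4/3.95e-3)
  = ln(0.0190164) / ln(0.0772152)
  = -3.96245 / -2.56116 ≈ 1.54713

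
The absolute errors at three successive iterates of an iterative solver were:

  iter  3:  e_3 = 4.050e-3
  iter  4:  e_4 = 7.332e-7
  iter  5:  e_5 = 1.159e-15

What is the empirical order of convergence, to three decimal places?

2.352

p ≈ ln(e_5/e_4) / ln(e_4/e_3)
  = ln(1.159e-15/7.332e-7) / ln(7.332e-7/4.050e-3)
  = ln(1.58074e-09) / ln(0.000181037)
  = -20.265373 / -8.616809 ≈ 2.351842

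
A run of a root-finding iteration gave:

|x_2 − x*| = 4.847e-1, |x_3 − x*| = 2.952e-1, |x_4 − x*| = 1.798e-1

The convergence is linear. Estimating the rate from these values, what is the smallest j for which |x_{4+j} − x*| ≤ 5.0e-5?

Rate ρ ≈ |x_4 − x*|/|x_3 − x*| = 1.798e-1/2.952e-1 = 0.6091.
After j more steps, |x_{4+j} − x*| ≈ 1.798e-1·ρ^j; need ρ^j ≤ 5.0e-5/1.798e-1 = 0.000278087.
j ≥ ln(0.000278087)/ln(0.6091) = -8.1876/-0.49577 = 16.515.
So 17 more iterations are needed.

17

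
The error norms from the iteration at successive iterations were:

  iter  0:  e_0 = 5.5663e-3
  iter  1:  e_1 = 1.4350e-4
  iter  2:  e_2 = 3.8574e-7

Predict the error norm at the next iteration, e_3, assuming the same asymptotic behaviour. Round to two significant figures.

2.7e-11

First estimate the order: p ≈ ln(e_2/e_1) / ln(e_1/e_0) = ln(3.8574e-7/1.4350e-4)/ln(1.4350e-4/5.5663e-3) = ln(0.00268808)/ln(0.0257801) ≈ 1.6180.
Then e_3 ≈ e_2·(e_2/e_1)^p = 3.8574e-7·(0.00268808)^1.6180 = 3.8574e-7·6.93166e-05 ≈ 2.674e-11.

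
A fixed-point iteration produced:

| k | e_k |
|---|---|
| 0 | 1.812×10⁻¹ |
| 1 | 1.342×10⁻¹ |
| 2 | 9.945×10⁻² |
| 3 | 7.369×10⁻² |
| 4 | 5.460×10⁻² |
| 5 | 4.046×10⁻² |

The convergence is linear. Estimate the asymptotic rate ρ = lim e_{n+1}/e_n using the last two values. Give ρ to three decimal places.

ρ ≈ e_5/e_4 = 4.046×10⁻²/5.460×10⁻² = 0.74103

0.741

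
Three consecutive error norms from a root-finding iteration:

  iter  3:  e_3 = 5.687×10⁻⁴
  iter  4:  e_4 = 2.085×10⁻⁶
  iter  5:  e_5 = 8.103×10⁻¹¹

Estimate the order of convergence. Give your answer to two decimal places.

p ≈ ln(e_5/e_4) / ln(e_4/e_3)
  = ln(8.103×10⁻¹¹/2.085×10⁻⁶) / ln(2.085×10⁻⁶/5.687×10⁻⁴)
  = ln(3.88633e-05) / ln(0.00366626)
  = -10.15546 / -5.60858 ≈ 1.81070

1.81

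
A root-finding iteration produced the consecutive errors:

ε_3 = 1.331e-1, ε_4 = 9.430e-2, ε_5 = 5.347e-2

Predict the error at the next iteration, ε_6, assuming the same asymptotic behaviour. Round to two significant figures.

First estimate the order: p ≈ ln(ε_5/ε_4) / ln(ε_4/ε_3) = ln(5.347e-2/9.430e-2)/ln(9.430e-2/1.331e-1) = ln(0.56702)/ln(0.70849) ≈ 1.6463.
Then ε_6 ≈ ε_5·(ε_5/ε_4)^p = 5.347e-2·(0.56702)^1.6463 = 5.347e-2·0.392961 ≈ 0.02101.

2.1e-2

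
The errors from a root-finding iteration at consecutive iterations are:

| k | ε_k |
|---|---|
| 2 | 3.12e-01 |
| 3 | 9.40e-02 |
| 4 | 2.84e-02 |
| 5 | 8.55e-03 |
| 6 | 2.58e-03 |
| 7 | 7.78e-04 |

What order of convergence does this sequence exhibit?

Consecutive ratios: ε_7/ε_6 = 7.78e-04/2.58e-03 = 0.30155, ε_6/ε_5 = 2.58e-03/8.55e-03 = 0.301754.
p ≈ ln(0.30155)/ln(0.301754) = -1.1988/-1.1981 ≈ 1.00.
So the convergence is linear (order 1).

1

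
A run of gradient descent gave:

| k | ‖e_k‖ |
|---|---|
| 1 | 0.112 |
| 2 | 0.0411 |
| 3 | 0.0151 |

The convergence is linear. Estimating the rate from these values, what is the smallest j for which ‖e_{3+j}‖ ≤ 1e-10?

Rate ρ ≈ ‖e_3‖/‖e_2‖ = 0.0151/0.0411 = 0.3674.
After j more steps, ‖e_{3+j}‖ ≈ 0.0151·ρ^j; need ρ^j ≤ 1e-10/0.0151 = 6.62252e-09.
j ≥ ln(6.62252e-09)/ln(0.3674) = -18.8328/-1.00130 = 18.808.
So 19 more iterations are needed.

19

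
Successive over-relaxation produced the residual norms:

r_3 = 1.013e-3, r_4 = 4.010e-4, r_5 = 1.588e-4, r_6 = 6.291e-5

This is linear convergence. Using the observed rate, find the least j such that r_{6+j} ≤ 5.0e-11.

Rate ρ ≈ r_6/r_5 = 6.291e-5/1.588e-4 = 0.3962.
After j more steps, r_{6+j} ≈ 6.291e-5·ρ^j; need ρ^j ≤ 5.0e-11/6.291e-5 = 7.94786e-07.
j ≥ ln(7.94786e-07)/ln(0.3962) = -14.0452/-0.92584 = 15.170.
So 16 more iterations are needed.

16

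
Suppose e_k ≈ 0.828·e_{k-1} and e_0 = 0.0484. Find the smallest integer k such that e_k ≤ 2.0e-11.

After k steps, e_k ≈ 0.0484·0.828^k.
Need 0.828^k ≤ 2.0e-11/0.0484 = 4.13223e-10.
k ≥ ln(4.13223e-10)/ln(0.828) = -21.6070/-0.18874 = 114.480.
Smallest integer k = 115.

115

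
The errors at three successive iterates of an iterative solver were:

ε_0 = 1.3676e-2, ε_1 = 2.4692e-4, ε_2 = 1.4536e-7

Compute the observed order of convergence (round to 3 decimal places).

p ≈ ln(ε_2/ε_1) / ln(ε_1/ε_0)
  = ln(1.4536e-7/2.4692e-4) / ln(2.4692e-4/1.3676e-2)
  = ln(0.000588693) / ln(0.018055)
  = -7.437606 / -4.014333 ≈ 1.852763

1.853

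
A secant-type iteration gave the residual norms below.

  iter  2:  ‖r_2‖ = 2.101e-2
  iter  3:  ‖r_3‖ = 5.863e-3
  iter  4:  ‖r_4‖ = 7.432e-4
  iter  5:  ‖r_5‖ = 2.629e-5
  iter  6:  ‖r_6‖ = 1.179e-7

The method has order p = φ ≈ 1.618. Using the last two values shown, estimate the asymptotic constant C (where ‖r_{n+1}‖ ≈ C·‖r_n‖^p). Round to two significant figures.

3.0

C ≈ ‖r_6‖ / ‖r_5‖^1.618
  = 1.179e-7 / (2.629e-5)^1.618
  = 1.179e-7 / 3.88348e-08 ≈ 3.0359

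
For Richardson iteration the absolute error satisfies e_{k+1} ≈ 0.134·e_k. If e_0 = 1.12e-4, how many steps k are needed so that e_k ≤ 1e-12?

10

After k steps, e_k ≈ 1.12e-4·0.134^k.
Need 0.134^k ≤ 1e-12/1.12e-4 = 8.92857e-09.
k ≥ ln(8.92857e-09)/ln(0.134) = -18.5340/-2.00992 = 9.221.
Smallest integer k = 10.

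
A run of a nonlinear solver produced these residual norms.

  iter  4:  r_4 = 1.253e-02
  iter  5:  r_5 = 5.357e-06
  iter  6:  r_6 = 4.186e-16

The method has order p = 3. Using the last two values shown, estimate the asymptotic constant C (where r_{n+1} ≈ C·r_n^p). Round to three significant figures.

2.72

C ≈ r_6 / r_5^3
  = 4.186e-16 / (5.357e-06)^3
  = 4.186e-16 / 1.53732e-16 ≈ 2.7229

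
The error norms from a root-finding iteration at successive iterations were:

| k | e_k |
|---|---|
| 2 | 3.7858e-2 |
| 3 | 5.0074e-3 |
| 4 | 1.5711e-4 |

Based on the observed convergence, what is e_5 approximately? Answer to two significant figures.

4.2e-7

First estimate the order: p ≈ ln(e_4/e_3) / ln(e_3/e_2) = ln(1.5711e-4/5.0074e-3)/ln(5.0074e-3/3.7858e-2) = ln(0.0313756)/ln(0.132268) ≈ 1.7112.
Then e_5 ≈ e_4·(e_4/e_3)^p = 1.5711e-4·(0.0313756)^1.7112 = 1.5711e-4·0.00267527 ≈ 4.203e-07.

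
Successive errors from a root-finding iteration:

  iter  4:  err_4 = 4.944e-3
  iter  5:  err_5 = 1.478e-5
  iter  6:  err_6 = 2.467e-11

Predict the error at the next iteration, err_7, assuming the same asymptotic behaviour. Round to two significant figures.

1.5e-24

First estimate the order: p ≈ ln(err_6/err_5) / ln(err_5/err_4) = ln(2.467e-11/1.478e-5)/ln(1.478e-5/4.944e-3) = ln(1.66915e-06)/ln(0.00298948) ≈ 2.2887.
Then err_7 ≈ err_6·(err_6/err_5)^p = 2.467e-11·(1.66915e-06)^2.2887 = 2.467e-11·5.98446e-14 ≈ 1.476e-24.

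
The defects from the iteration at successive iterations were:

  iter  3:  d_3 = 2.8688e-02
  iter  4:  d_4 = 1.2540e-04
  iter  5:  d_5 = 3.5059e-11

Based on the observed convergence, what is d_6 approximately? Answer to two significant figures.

2.2e-29

First estimate the order: p ≈ ln(d_5/d_4) / ln(d_4/d_3) = ln(3.5059e-11/1.2540e-04)/ln(1.2540e-04/2.8688e-02) = ln(2.79577e-07)/ln(0.00437117) ≈ 2.7776.
Then d_6 ≈ d_5·(d_5/d_4)^p = 3.5059e-11·(2.79577e-07)^2.7776 = 3.5059e-11·6.26617e-19 ≈ 2.197e-29.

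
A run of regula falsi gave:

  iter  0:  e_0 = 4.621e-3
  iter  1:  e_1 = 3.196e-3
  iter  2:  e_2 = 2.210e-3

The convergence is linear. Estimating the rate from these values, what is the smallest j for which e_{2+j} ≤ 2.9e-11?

Rate ρ ≈ e_2/e_1 = 2.210e-3/3.196e-3 = 0.6915.
After j more steps, e_{2+j} ≈ 2.210e-3·ρ^j; need ρ^j ≤ 2.9e-11/2.210e-3 = 1.31222e-08.
j ≥ ln(1.31222e-08)/ln(0.6915) = -18.1490/-0.36889 = 49.199.
So 50 more iterations are needed.

50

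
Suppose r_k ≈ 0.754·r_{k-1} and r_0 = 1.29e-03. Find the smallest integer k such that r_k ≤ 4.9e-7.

28

After k steps, r_k ≈ 1.29e-03·0.754^k.
Need 0.754^k ≤ 4.9e-7/1.29e-03 = 0.000379845.
k ≥ ln(0.000379845)/ln(0.754) = -7.8757/-0.28236 = 27.892.
Smallest integer k = 28.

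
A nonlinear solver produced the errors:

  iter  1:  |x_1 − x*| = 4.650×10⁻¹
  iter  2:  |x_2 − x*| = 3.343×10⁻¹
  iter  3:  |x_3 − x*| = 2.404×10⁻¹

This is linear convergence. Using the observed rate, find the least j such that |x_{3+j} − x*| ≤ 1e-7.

Rate ρ ≈ |x_3 − x*|/|x_2 − x*| = 2.404×10⁻¹/3.343×10⁻¹ = 0.7191.
After j more steps, |x_{3+j} − x*| ≈ 2.404×10⁻¹·ρ^j; need ρ^j ≤ 1e-7/2.404×10⁻¹ = 4.15973e-07.
j ≥ ln(4.15973e-07)/ln(0.7191) = -14.6926/-0.32975 = 44.557.
So 45 more iterations are needed.

45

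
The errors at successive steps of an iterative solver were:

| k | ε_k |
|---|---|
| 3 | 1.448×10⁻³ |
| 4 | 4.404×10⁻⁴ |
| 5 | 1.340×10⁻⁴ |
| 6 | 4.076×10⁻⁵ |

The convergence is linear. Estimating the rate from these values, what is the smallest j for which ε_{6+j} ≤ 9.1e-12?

Rate ρ ≈ ε_6/ε_5 = 4.076×10⁻⁵/1.340×10⁻⁴ = 0.3042.
After j more steps, ε_{6+j} ≈ 4.076×10⁻⁵·ρ^j; need ρ^j ≤ 9.1e-12/4.076×10⁻⁵ = 2.23258e-07.
j ≥ ln(2.23258e-07)/ln(0.3042) = -15.3149/-1.19007 = 12.869.
So 13 more iterations are needed.

13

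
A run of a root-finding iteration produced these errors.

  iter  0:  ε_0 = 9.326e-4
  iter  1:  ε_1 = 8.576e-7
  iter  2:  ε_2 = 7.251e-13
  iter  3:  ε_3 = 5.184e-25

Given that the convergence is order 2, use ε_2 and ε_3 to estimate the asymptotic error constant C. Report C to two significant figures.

0.99

C ≈ ε_3 / ε_2^2
  = 5.184e-25 / (7.251e-13)^2
  = 5.184e-25 / 5.2577e-25 ≈ 0.98598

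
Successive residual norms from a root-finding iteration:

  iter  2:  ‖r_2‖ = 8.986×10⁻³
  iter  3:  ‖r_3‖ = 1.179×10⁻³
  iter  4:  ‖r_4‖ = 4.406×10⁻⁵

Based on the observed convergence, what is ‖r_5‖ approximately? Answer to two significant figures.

2.2e-7

First estimate the order: p ≈ ln(‖r_4‖/‖r_3‖) / ln(‖r_3‖/‖r_2‖) = ln(4.406×10⁻⁵/1.179×10⁻³)/ln(1.179×10⁻³/8.986×10⁻³) = ln(0.0373707)/ln(0.131204) ≈ 1.6183.
Then ‖r_5‖ ≈ ‖r_4‖·(‖r_4‖/‖r_3‖)^p = 4.406×10⁻⁵·(0.0373707)^1.6183 = 4.406×10⁻⁵·0.00489697 ≈ 2.158e-07.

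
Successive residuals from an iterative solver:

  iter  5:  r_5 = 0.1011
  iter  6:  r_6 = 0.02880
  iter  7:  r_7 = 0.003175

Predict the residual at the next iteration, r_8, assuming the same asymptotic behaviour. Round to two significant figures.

First estimate the order: p ≈ ln(r_7/r_6) / ln(r_6/r_5) = ln(0.003175/0.02880)/ln(0.02880/0.1011) = ln(0.110243)/ln(0.284866) ≈ 1.7560.
Then r_8 ≈ r_7·(r_7/r_6)^p = 0.003175·(0.110243)^1.7560 = 0.003175·0.0208146 ≈ 6.609e-05.

6.6e-5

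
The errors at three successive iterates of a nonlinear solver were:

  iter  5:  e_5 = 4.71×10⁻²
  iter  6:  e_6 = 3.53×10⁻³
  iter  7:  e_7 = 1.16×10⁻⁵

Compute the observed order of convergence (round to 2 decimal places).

2.21

p ≈ ln(e_7/e_6) / ln(e_6/e_5)
  = ln(1.16×10⁻⁵/3.53×10⁻³) / ln(3.53×10⁻³/4.71×10⁻²)
  = ln(0.00328612) / ln(0.0749469)
  = -5.71805 / -2.59098 ≈ 2.20691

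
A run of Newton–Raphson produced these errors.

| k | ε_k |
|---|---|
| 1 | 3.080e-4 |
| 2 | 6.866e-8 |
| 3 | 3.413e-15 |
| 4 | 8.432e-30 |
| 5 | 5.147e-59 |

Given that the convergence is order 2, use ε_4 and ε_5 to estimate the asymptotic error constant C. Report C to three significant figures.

0.724

C ≈ ε_5 / ε_4^2
  = 5.147e-59 / (8.432e-30)^2
  = 5.147e-59 / 7.10986e-59 ≈ 0.72392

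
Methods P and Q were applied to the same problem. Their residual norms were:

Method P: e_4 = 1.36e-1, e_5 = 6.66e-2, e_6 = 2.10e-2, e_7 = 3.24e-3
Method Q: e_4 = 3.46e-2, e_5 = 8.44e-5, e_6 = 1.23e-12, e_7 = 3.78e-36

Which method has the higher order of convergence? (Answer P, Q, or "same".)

Method P: p ≈ ln(3.24e-3/2.10e-2)/ln(2.10e-2/6.66e-2) ≈ 1.62.
Method Q: p ≈ ln(3.78e-36/1.23e-12)/ln(1.23e-12/8.44e-5) ≈ 3.00.
Method Q has the higher order (≈3.0 vs ≈1.6).

Q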